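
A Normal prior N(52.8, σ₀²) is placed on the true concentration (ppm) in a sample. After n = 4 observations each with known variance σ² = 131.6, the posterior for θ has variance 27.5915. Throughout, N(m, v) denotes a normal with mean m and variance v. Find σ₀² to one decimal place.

Posterior precision equals prior precision plus data precision: 1/σ_n² = 1/σ₀² + n/σ².
So 1/σ₀² = 1/27.5915 − 4/131.6 = 0.036243 − 0.030395 = 0.005848.
Hence σ₀² = 1/0.005848 ≈ 171.0.

σ₀² = 171.0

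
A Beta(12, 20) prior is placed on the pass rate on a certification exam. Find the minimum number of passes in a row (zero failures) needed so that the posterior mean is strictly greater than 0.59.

After k passes and 0 failures the posterior is Beta(12+k, 20), with mean (12+k)/(12+20+k).
Set (12+k)/(32+k) > 0.59 and solve: k > (0.59·32 − 12)/(1 − 0.59) = 16.780.
The smallest integer exceeding 16.780 is 17.

k = 17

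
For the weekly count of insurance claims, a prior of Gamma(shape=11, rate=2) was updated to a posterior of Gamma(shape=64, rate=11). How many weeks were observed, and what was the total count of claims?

Gamma–Poisson conjugacy: posterior shape = α + Σxᵢ, posterior rate = β + n.
Matching: Σxᵢ = 64 − 11 = 53 and n = 11 − 2 = 9.

n = 9 weeks with total 53 claims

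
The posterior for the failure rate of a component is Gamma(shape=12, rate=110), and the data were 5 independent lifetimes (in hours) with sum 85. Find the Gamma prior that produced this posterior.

Gamma–exponential conjugacy: posterior shape = α + n, posterior rate = β + Σtᵢ.
So α = 12 − 5 = 7 and β = 110 − 85 = 25.

Gamma(shape=7, rate=25)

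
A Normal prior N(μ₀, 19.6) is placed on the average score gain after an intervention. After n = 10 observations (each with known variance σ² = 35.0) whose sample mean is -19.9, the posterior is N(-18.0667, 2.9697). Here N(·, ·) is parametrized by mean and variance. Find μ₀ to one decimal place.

With known observation variance, the Normal–Normal posterior has precision τ_n = τ₀ + n/σ² and mean μ_n = (τ₀μ₀ + (n/σ²)x̄)/τ_n.
Here τ₀ = 1/19.6 = 0.051020 and τ_data = 10/35.0 = 0.285714, so τ_n = 0.336734.
Rearranging for μ₀: μ₀ = (μ_n·τ_n − τ_data·x̄)/τ₀ = (-18.0667·0.336734 − 0.285714·-19.9) / 0.051020 = -0.397964/0.051020 ≈ -7.8.

μ₀ = -7.8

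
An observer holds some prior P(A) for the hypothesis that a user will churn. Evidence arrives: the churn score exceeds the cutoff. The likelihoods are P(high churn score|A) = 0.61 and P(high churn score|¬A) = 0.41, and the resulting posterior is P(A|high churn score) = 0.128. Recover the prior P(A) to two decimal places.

P(A) = 0.09

Bayes' rule in odds form gives O(A|E) = O(A)·[P(E|A)/P(E|¬A)], hence O(A) = O(A|E)/LR.
Posterior odds = 0.128/(1−0.128) = 0.1468. LR = 0.61/0.41 = 1.4878.
Prior odds = 0.1468/1.4878 = 0.0987, so P(A) = 0.0987/(1+0.0987) ≈ 0.09.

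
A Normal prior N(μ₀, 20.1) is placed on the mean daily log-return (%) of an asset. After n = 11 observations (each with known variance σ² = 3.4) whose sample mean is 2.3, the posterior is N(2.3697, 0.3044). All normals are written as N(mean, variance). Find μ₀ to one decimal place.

With known observation variance, the Normal–Normal posterior has precision τ_n = τ₀ + n/σ² and mean μ_n = (τ₀μ₀ + (n/σ²)x̄)/τ_n.
Here τ₀ = 1/20.1 = 0.049751 and τ_data = 11/3.4 = 3.235294, so τ_n = 3.285045.
Rearranging for μ₀: μ₀ = (μ_n·τ_n − τ_data·x̄)/τ₀ = (2.3697·3.285045 − 3.235294·2.3) / 0.049751 = 0.343395/0.049751 ≈ 6.9.

μ₀ = 6.9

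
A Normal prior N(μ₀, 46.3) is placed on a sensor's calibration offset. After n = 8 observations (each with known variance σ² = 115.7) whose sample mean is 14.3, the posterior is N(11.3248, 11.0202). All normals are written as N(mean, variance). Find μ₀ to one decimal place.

With known observation variance, the Normal–Normal posterior has precision τ_n = τ₀ + n/σ² and mean μ_n = (τ₀μ₀ + (n/σ²)x̄)/τ_n.
Here τ₀ = 1/46.3 = 0.021598 and τ_data = 8/115.7 = 0.069144, so τ_n = 0.090742.
Rearranging for μ₀: μ₀ = (μ_n·τ_n − τ_data·x̄)/τ₀ = (11.3248·0.090742 − 0.069144·14.3) / 0.021598 = 0.038876/0.021598 ≈ 1.8.

μ₀ = 1.8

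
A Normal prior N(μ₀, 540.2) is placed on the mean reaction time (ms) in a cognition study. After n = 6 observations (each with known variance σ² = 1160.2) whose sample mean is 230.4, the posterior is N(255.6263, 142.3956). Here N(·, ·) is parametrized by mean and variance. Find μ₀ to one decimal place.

μ₀ = 326.1

With known observation variance, the Normal–Normal posterior has precision τ_n = τ₀ + n/σ² and mean μ_n = (τ₀μ₀ + (n/σ²)x̄)/τ_n.
Here τ₀ = 1/540.2 = 0.001851 and τ_data = 6/1160.2 = 0.005172, so τ_n = 0.007023.
Rearranging for μ₀: μ₀ = (μ_n·τ_n − τ_data·x̄)/τ₀ = (255.6263·0.007023 − 0.005172·230.4) / 0.001851 = 0.603635/0.001851 ≈ 326.1.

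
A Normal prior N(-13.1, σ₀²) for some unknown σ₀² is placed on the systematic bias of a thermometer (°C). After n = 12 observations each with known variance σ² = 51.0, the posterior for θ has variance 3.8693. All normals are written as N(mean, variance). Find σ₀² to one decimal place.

σ₀² = 43.2

For the Normal–Normal model with known σ², precisions add: τ_n = τ₀ + n/σ².
So 1/σ₀² = 1/3.8693 − 12/51.0 = 0.258445 − 0.235294 = 0.023151.
Hence σ₀² = 1/0.023151 ≈ 43.2.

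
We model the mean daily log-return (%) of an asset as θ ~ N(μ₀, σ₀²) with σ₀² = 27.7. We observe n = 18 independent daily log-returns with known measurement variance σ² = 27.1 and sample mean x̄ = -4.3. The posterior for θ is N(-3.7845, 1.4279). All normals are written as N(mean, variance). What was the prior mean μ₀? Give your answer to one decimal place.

With known observation variance, the Normal–Normal posterior has precision τ_n = τ₀ + n/σ² and mean μ_n = (τ₀μ₀ + (n/σ²)x̄)/τ_n.
Here τ₀ = 1/27.7 = 0.036101 and τ_data = 18/27.1 = 0.664207, so τ_n = 0.700308.
Rearranging for μ₀: μ₀ = (μ_n·τ_n − τ_data·x̄)/τ₀ = (-3.7845·0.700308 − 0.664207·-4.3) / 0.036101 = 0.205774/0.036101 ≈ 5.7.

μ₀ = 5.7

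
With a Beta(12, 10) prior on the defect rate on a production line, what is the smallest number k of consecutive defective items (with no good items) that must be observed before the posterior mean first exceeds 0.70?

k = 12

After k defective items and 0 good items the posterior is Beta(12+k, 10), with mean (12+k)/(12+10+k).
Set (12+k)/(22+k) > 0.70 and solve: k > (0.70·22 − 12)/(1 − 0.70) = 11.333.
The smallest integer exceeding 11.333 is 12.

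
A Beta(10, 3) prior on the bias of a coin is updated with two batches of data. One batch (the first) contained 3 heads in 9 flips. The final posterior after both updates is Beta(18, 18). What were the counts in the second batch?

Because Beta–binomial updating is additive in the counts, the combined data contributed (α_post−α_prior, β_post−β_prior) successes and failures.
Total across both batches: 18−10=8 heads, 18−3=15 tails.
Subtract the first batch: 8−3=5 heads and 15−6=9 tails.

5 heads and 9 tails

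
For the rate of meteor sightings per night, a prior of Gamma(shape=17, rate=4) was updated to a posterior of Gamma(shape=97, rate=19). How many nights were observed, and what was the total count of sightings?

n = 15 nights with total 80 sightings

A Gamma(α, β) prior (rate parametrization) on a Poisson rate with n observations summing to S gives posterior Gamma(α+S, β+n).
Matching: Σxᵢ = 97 − 17 = 80 and n = 19 − 4 = 15.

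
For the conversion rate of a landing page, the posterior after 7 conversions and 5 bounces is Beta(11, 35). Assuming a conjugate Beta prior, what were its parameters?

Beta(4, 30)

Beta is conjugate to the binomial likelihood: posterior = Beta(α+s, β+f).
So α = 11 − 7 = 4 and β = 35 − 5 = 30.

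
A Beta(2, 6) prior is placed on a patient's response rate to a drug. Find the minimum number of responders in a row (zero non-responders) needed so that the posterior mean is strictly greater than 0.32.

After k responders and 0 non-responders the posterior is Beta(2+k, 6), with mean (2+k)/(2+6+k).
Set (2+k)/(8+k) > 0.32 and solve: k > (0.32·8 − 2)/(1 − 0.32) = 0.824.
The smallest integer exceeding 0.824 is 1, and checking k=1: (3)/(9) = 0.3333 > 0.32.

k = 1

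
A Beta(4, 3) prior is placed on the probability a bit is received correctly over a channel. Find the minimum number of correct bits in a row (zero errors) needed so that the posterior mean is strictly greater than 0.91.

k = 27

After k correct bits and 0 errors the posterior is Beta(4+k, 3), with mean (4+k)/(4+3+k).
Set (4+k)/(7+k) > 0.91 and solve: k > (0.91·7 − 4)/(1 − 0.91) = 26.333.
The smallest integer exceeding 26.333 is 27, and checking k=27: (31)/(34) = 0.9118 > 0.91.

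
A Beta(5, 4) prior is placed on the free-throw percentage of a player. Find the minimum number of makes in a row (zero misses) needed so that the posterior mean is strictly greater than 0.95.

k = 72

After k makes and 0 misses the posterior is Beta(5+k, 4), with mean (5+k)/(5+4+k).
Set (5+k)/(9+k) > 0.95 and solve: k > (0.95·9 − 5)/(1 − 0.95) = 71.000.
The smallest integer exceeding 71.000 is 72, and checking k=72: (77)/(81) = 0.9506 > 0.95.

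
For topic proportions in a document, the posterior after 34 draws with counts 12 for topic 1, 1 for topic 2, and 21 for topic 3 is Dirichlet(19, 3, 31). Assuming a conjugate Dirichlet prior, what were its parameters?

For a Dirichlet(α) prior with multinomial counts c, the posterior is Dirichlet(α + c) componentwise.
Subtract each count from the matching posterior parameter: 19−12=7, 3−1=2, 31−21=10.

Dirichlet(7, 2, 10)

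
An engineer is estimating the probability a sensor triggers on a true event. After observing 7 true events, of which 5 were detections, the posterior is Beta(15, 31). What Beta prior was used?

Under Beta–binomial conjugacy the posterior parameters are (a+s, b+f).
So a = 15 − 5 = 10 and b = 31 − 2 = 29.

Beta(10, 29)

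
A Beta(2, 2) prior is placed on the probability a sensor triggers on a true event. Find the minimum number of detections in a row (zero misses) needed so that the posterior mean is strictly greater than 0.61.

After k detections and 0 misses the posterior is Beta(2+k, 2), with mean (2+k)/(2+2+k).
Set (2+k)/(4+k) > 0.61 and solve: k > (0.61·4 − 2)/(1 − 0.61) = 1.128.
The smallest integer exceeding 1.128 is 2.

k = 2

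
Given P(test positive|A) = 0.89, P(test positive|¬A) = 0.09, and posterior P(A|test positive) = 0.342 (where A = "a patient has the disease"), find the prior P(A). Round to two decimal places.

P(A) = 0.05

Bayes' rule in odds form gives O(A|E) = O(A)·[P(E|A)/P(E|¬A)], hence O(A) = O(A|E)/LR.
Posterior odds = 0.342/(1−0.342) = 0.5198. LR = 0.89/0.09 = 9.8889.
Prior odds = 0.5198/9.8889 = 0.0526, so P(A) = 0.0526/(1+0.0526) ≈ 0.05.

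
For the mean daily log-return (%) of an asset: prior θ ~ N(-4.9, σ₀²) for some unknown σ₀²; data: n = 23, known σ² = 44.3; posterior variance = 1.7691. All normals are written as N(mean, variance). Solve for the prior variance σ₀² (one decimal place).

σ₀² = 21.7

Posterior precision equals prior precision plus data precision: 1/σ_n² = 1/σ₀² + n/σ².
So 1/σ₀² = 1/1.7691 − 23/44.3 = 0.565259 − 0.519187 = 0.046072.
Hence σ₀² = 1/0.046072 ≈ 21.7.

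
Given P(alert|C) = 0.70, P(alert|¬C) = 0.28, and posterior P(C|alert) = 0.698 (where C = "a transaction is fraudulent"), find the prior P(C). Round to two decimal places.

P(C) = 0.48

In odds form, posterior odds = prior odds × likelihood ratio, so prior odds = posterior odds ÷ LR.
Posterior odds = 0.698/(1−0.698) = 2.3113. LR = 0.70/0.28 = 2.5000.
Prior odds = 2.3113/2.5000 = 0.9245, so P(C) = 0.9245/(1+0.9245) ≈ 0.48.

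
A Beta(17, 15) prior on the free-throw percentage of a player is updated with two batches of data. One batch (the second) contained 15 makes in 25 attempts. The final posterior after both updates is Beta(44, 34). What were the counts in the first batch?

12 makes and 9 misses

Sequential conjugate updates are equivalent to a single update on the pooled data, so total successes = posterior α − prior α and total failures = posterior β − prior β.
Total across both batches: 44−17=27 makes, 34−15=19 misses.
Subtract the second batch: 27−15=12 makes and 19−10=9 misses.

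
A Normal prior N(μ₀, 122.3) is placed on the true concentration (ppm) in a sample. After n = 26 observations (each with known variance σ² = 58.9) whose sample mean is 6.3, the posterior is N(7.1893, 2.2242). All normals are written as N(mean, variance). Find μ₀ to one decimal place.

μ₀ = 55.2

With known observation variance, the Normal–Normal posterior has precision τ_n = τ₀ + n/σ² and mean μ_n = (τ₀μ₀ + (n/σ²)x̄)/τ_n.
Here τ₀ = 1/122.3 = 0.008177 and τ_data = 26/58.9 = 0.441426, so τ_n = 0.449603.
Rearranging for μ₀: μ₀ = (μ_n·τ_n − τ_data·x̄)/τ₀ = (7.1893·0.449603 − 0.441426·6.3) / 0.008177 = 0.451347/0.008177 ≈ 55.2.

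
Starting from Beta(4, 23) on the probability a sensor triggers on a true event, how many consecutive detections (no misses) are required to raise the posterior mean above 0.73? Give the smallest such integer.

k = 59

After k detections and 0 misses the posterior is Beta(4+k, 23), with mean (4+k)/(4+23+k).
Set (4+k)/(27+k) > 0.73 and solve: k > (0.73·27 − 4)/(1 − 0.73) = 58.185.
The smallest integer exceeding 58.185 is 59.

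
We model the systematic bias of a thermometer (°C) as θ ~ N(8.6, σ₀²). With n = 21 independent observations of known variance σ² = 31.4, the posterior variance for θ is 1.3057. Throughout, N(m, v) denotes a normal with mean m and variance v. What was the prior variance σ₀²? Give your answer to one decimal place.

σ₀² = 10.3

For the Normal–Normal model with known σ², precisions add: τ_n = τ₀ + n/σ².
So 1/σ₀² = 1/1.3057 − 21/31.4 = 0.765873 − 0.668790 = 0.097083.
Hence σ₀² = 1/0.097083 ≈ 10.3.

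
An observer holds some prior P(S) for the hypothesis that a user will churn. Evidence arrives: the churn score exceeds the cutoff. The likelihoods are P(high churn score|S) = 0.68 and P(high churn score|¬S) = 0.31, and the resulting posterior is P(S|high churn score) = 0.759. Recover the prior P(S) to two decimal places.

Bayes' rule in odds form gives O(S|E) = O(S)·[P(E|S)/P(E|¬S)], hence O(S) = O(S|E)/LR.
Posterior odds = 0.759/(1−0.759) = 3.1494. LR = 0.68/0.31 = 2.1935.
Prior odds = 3.1494/2.1935 = 1.4358, so P(S) = 1.4358/(1+1.4358) ≈ 0.59.

P(S) = 0.59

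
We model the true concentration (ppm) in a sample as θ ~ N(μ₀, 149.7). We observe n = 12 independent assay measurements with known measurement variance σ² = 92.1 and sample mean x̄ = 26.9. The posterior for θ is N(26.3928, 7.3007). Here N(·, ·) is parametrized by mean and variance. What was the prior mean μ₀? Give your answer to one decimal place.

μ₀ = 16.5

With known observation variance, the Normal–Normal posterior has precision τ_n = τ₀ + n/σ² and mean μ_n = (τ₀μ₀ + (n/σ²)x̄)/τ_n.
Here τ₀ = 1/149.7 = 0.006680 and τ_data = 12/92.1 = 0.130293, so τ_n = 0.136973.
Rearranging for μ₀: μ₀ = (μ_n·τ_n − τ_data·x̄)/τ₀ = (26.3928·0.136973 − 0.130293·26.9) / 0.006680 = 0.110219/0.006680 ≈ 16.5.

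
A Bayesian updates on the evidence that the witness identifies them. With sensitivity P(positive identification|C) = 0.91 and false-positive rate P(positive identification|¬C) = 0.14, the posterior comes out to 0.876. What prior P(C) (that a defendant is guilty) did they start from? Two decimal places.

P(C) = 0.52

Bayes' rule in odds form gives O(C|E) = O(C)·[P(E|C)/P(E|¬C)], hence O(C) = O(C|E)/LR.
Posterior odds = 0.876/(1−0.876) = 7.0645. LR = 0.91/0.14 = 6.5000.
Prior odds = 7.0645/6.5000 = 1.0868, so P(C) = 1.0868/(1+1.0868) ≈ 0.52.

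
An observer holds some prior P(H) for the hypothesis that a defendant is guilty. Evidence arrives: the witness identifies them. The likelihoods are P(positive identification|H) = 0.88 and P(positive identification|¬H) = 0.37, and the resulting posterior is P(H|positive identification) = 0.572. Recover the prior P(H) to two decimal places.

Bayes' rule in odds form gives O(H|E) = O(H)·[P(E|H)/P(E|¬H)], hence O(H) = O(H|E)/LR.
Posterior odds = 0.572/(1−0.572) = 1.3364. LR = 0.88/0.37 = 2.3784.
Prior odds = 1.3364/2.3784 = 0.5619, so P(H) = 0.5619/(1+0.5619) ≈ 0.36.

P(H) = 0.36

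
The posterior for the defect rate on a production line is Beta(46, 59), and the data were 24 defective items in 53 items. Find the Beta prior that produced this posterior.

Beta(22, 30)

Under Beta–binomial conjugacy the posterior parameters are (α+s, β+f).
Subtract the data counts: 46−24=22, 59−29=30.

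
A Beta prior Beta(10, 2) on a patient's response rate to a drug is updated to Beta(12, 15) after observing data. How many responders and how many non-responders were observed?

2 responders and 13 non-responders

A Beta(a, b) prior with s successes and f failures in binomial data gives a Beta(a+s, b+f) posterior.
Match parameters: s=12−10=2, f=15−2=13.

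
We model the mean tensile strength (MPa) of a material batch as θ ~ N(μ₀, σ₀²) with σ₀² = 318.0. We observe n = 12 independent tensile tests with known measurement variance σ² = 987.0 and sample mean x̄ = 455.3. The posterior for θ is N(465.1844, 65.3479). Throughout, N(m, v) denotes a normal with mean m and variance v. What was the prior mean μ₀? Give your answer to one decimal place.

μ₀ = 503.4

The posterior mean is a precision-weighted average: μ_n = (τ₀μ₀ + τ_data·x̄)/(τ₀+τ_data), with τ₀=1/σ₀² and τ_data=n/σ².
Here τ₀ = 1/318.0 = 0.003145 and τ_data = 12/987.0 = 0.012158, so τ_n = 0.015303.
Rearranging for μ₀: μ₀ = (μ_n·τ_n − τ_data·x̄)/τ₀ = (465.1844·0.015303 − 0.012158·455.3) / 0.003145 = 1.583179/0.003145 ≈ 503.4.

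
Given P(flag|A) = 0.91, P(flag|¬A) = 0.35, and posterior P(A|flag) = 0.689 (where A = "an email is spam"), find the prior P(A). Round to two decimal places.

P(A) = 0.46

In odds form, posterior odds = prior odds × likelihood ratio, so prior odds = posterior odds ÷ LR.
Posterior odds = 0.689/(1−0.689) = 2.2154. LR = 0.91/0.35 = 2.6000.
Prior odds = 2.2154/2.6000 = 0.8521, so P(A) = 0.8521/(1+0.8521) ≈ 0.46.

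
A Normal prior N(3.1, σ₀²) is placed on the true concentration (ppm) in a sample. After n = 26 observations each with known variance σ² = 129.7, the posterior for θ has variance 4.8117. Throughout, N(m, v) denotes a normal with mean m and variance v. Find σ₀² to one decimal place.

σ₀² = 135.8

For the Normal–Normal model with known σ², precisions add: τ_n = τ₀ + n/σ².
So 1/σ₀² = 1/4.8117 − 26/129.7 = 0.207827 − 0.200463 = 0.007364.
Hence σ₀² = 1/0.007364 ≈ 135.8.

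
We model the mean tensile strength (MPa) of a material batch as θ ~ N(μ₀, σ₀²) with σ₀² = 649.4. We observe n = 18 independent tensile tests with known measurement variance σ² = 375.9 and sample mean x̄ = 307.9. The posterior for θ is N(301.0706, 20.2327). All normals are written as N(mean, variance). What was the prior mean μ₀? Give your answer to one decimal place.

μ₀ = 88.7

The posterior mean is a precision-weighted average: μ_n = (τ₀μ₀ + τ_data·x̄)/(τ₀+τ_data), with τ₀=1/σ₀² and τ_data=n/σ².
Here τ₀ = 1/649.4 = 0.001540 and τ_data = 18/375.9 = 0.047885, so τ_n = 0.049425.
Rearranging for μ₀: μ₀ = (μ_n·τ_n − τ_data·x̄)/τ₀ = (301.0706·0.049425 − 0.047885·307.9) / 0.001540 = 0.136623/0.001540 ≈ 88.7.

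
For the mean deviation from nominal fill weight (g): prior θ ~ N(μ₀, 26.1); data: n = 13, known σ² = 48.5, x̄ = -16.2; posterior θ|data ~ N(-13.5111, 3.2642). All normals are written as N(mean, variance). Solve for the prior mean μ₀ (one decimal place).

With known observation variance, the Normal–Normal posterior has precision τ_n = τ₀ + n/σ² and mean μ_n = (τ₀μ₀ + (n/σ²)x̄)/τ_n.
Here τ₀ = 1/26.1 = 0.038314 and τ_data = 13/48.5 = 0.268041, so τ_n = 0.306355.
Rearranging for μ₀: μ₀ = (μ_n·τ_n − τ_data·x̄)/τ₀ = (-13.5111·0.306355 − 0.268041·-16.2) / 0.038314 = 0.203071/0.038314 ≈ 5.3.

μ₀ = 5.3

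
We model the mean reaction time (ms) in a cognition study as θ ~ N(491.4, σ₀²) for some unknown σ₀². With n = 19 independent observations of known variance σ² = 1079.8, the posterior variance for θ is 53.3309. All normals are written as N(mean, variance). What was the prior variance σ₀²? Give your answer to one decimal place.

σ₀² = 865.8

Posterior precision equals prior precision plus data precision: 1/σ_n² = 1/σ₀² + n/σ².
So 1/σ₀² = 1/53.3309 − 19/1079.8 = 0.018751 − 0.017596 = 0.001155.
Hence σ₀² = 1/0.001155 ≈ 865.8.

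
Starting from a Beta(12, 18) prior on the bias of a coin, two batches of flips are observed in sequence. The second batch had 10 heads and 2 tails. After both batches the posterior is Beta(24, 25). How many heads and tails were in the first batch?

Sequential conjugate updates are equivalent to a single update on the pooled data, so total successes = posterior α − prior α and total failures = posterior β − prior β.
Total across both batches: 24−12=12 heads, 25−18=7 tails.
Subtract the second batch: 12−10=2 heads and 7−2=5 tails.

2 heads and 5 tails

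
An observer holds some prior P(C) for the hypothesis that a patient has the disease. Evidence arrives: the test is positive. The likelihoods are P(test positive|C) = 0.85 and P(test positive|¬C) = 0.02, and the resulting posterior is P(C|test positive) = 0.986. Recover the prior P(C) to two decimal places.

P(C) = 0.62

In odds form, posterior odds = prior odds × likelihood ratio, so prior odds = posterior odds ÷ LR.
Posterior odds = 0.986/(1−0.986) = 70.4286. LR = 0.85/0.02 = 42.5000.
Prior odds = 70.4286/42.5000 = 1.6571, so P(C) = 1.6571/(1+1.6571) ≈ 0.62.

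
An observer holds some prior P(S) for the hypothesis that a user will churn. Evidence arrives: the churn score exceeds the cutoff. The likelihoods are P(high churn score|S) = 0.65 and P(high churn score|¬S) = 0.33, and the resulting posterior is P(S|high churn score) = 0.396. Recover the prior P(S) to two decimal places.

In odds form, posterior odds = prior odds × likelihood ratio, so prior odds = posterior odds ÷ LR.
Posterior odds = 0.396/(1−0.396) = 0.6556. LR = 0.65/0.33 = 1.9697.
Prior odds = 0.6556/1.9697 = 0.3328, so P(S) = 0.3328/(1+0.3328) ≈ 0.25.

P(S) = 0.25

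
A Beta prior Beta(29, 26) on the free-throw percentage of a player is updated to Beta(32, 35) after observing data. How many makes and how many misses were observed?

Beta is conjugate to the binomial likelihood: posterior = Beta(a+s, b+f).
So s = 32 − 29 = 3 and f = 35 − 26 = 9.

3 makes and 9 misses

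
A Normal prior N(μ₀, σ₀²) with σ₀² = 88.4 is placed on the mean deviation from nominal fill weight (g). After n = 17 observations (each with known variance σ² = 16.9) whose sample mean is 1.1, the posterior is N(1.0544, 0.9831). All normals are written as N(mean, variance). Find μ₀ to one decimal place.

The posterior mean is a precision-weighted average: μ_n = (τ₀μ₀ + τ_data·x̄)/(τ₀+τ_data), with τ₀=1/σ₀² and τ_data=n/σ².
Here τ₀ = 1/88.4 = 0.011312 and τ_data = 17/16.9 = 1.005917, so τ_n = 1.017229.
Rearranging for μ₀: μ₀ = (μ_n·τ_n − τ_data·x̄)/τ₀ = (1.0544·1.017229 − 1.005917·1.1) / 0.011312 = -0.033942/0.011312 ≈ -3.0.

μ₀ = -3.0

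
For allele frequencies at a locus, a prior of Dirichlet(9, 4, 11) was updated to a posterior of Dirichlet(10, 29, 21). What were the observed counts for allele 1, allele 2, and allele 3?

For a Dirichlet(α) prior with multinomial counts c, the posterior is Dirichlet(α + c) componentwise.
Counts are posterior − prior componentwise: 10−9=1, 29−4=25, 21−11=10.

counts (1, 25, 10)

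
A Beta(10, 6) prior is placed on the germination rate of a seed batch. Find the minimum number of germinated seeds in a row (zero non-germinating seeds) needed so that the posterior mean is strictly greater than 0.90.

After k germinated seeds and 0 non-germinating seeds the posterior is Beta(10+k, 6), with mean (10+k)/(10+6+k).
Set (10+k)/(16+k) > 0.90 and solve: k > (0.90·16 − 10)/(1 − 0.90) = 44.000.
The smallest integer exceeding 44.000 is 45.

k = 45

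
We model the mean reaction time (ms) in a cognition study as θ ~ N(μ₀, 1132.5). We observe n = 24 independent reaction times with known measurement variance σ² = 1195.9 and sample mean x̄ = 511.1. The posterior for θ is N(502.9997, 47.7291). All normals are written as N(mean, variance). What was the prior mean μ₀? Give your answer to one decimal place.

μ₀ = 318.9

The posterior mean is a precision-weighted average: μ_n = (τ₀μ₀ + τ_data·x̄)/(τ₀+τ_data), with τ₀=1/σ₀² and τ_data=n/σ².
Here τ₀ = 1/1132.5 = 0.000883 and τ_data = 24/1195.9 = 0.020069, so τ_n = 0.020952.
Rearranging for μ₀: μ₀ = (μ_n·τ_n − τ_data·x̄)/τ₀ = (502.9997·0.020952 − 0.020069·511.1) / 0.000883 = 0.281584/0.000883 ≈ 318.9.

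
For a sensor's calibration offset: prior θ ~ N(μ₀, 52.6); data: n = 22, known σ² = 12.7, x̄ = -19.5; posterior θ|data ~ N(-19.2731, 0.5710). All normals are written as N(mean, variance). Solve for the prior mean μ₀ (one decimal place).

The posterior mean is a precision-weighted average: μ_n = (τ₀μ₀ + τ_data·x̄)/(τ₀+τ_data), with τ₀=1/σ₀² and τ_data=n/σ².
Here τ₀ = 1/52.6 = 0.019011 and τ_data = 22/12.7 = 1.732283, so τ_n = 1.751294.
Rearranging for μ₀: μ₀ = (μ_n·τ_n − τ_data·x̄)/τ₀ = (-19.2731·1.751294 − 1.732283·-19.5) / 0.019011 = 0.026654/0.019011 ≈ 1.4.

μ₀ = 1.4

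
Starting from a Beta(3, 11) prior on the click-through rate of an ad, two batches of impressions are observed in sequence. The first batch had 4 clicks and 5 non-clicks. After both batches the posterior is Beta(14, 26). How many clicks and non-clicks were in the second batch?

Because Beta–binomial updating is additive in the counts, the combined data contributed (α_post−α_prior, β_post−β_prior) successes and failures.
Total across both batches: 14−3=11 clicks, 26−11=15 non-clicks.
Subtract the first batch: 11−4=7 clicks and 15−5=10 non-clicks.

7 clicks and 10 non-clicks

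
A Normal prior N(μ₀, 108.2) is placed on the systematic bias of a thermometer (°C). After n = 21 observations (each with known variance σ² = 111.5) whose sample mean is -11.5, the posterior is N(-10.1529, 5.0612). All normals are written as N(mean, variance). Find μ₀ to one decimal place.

μ₀ = 17.3

With known observation variance, the Normal–Normal posterior has precision τ_n = τ₀ + n/σ² and mean μ_n = (τ₀μ₀ + (n/σ²)x̄)/τ_n.
Here τ₀ = 1/108.2 = 0.009242 and τ_data = 21/111.5 = 0.188341, so τ_n = 0.197583.
Rearranging for μ₀: μ₀ = (μ_n·τ_n − τ_data·x̄)/τ₀ = (-10.1529·0.197583 − 0.188341·-11.5) / 0.009242 = 0.159881/0.009242 ≈ 17.3.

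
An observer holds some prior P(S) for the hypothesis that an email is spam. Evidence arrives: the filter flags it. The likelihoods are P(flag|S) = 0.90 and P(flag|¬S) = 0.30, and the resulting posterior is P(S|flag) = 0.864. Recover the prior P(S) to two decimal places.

Bayes' rule in odds form gives O(S|E) = O(S)·[P(E|S)/P(E|¬S)], hence O(S) = O(S|E)/LR.
Posterior odds = 0.864/(1−0.864) = 6.3529. LR = 0.90/0.30 = 3.0000.
Prior odds = 6.3529/3.0000 = 2.1176, so P(S) = 2.1176/(1+2.1176) ≈ 0.68.

P(S) = 0.68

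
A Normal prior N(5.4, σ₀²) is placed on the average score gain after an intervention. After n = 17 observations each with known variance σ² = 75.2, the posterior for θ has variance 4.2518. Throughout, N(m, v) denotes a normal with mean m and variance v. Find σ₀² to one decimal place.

σ₀² = 109.5

Posterior precision equals prior precision plus data precision: 1/σ_n² = 1/σ₀² + n/σ².
So 1/σ₀² = 1/4.2518 − 17/75.2 = 0.235195 − 0.226064 = 0.009131.
Hence σ₀² = 1/0.009131 ≈ 109.5.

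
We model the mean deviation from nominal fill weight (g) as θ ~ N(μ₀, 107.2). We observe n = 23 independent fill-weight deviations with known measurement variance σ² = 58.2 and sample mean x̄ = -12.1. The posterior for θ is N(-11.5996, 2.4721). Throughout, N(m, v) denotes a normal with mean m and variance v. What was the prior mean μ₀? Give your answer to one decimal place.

μ₀ = 9.6

The posterior mean is a precision-weighted average: μ_n = (τ₀μ₀ + τ_data·x̄)/(τ₀+τ_data), with τ₀=1/σ₀² and τ_data=n/σ².
Here τ₀ = 1/107.2 = 0.009328 and τ_data = 23/58.2 = 0.395189, so τ_n = 0.404517.
Rearranging for μ₀: μ₀ = (μ_n·τ_n − τ_data·x̄)/τ₀ = (-11.5996·0.404517 − 0.395189·-12.1) / 0.009328 = 0.089552/0.009328 ≈ 9.6.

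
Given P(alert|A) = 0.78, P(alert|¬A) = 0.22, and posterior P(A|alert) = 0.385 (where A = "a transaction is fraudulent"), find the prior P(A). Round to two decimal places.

P(A) = 0.15

In odds form, posterior odds = prior odds × likelihood ratio, so prior odds = posterior odds ÷ LR.
Posterior odds = 0.385/(1−0.385) = 0.6260. LR = 0.78/0.22 = 3.5455.
Prior odds = 0.6260/3.5455 = 0.1766, so P(A) = 0.1766/(1+0.1766) ≈ 0.15.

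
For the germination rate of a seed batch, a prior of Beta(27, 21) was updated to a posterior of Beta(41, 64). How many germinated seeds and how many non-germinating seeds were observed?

14 germinated seeds and 43 non-germinating seeds

A Beta(α, β) prior with s successes and f failures in binomial data gives a Beta(α+s, β+f) posterior.
So s = 41 − 27 = 14 and f = 64 − 21 = 43.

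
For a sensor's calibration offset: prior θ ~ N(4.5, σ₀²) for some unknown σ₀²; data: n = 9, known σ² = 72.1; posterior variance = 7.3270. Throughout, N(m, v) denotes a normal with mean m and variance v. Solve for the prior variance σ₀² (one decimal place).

Posterior precision equals prior precision plus data precision: 1/σ_n² = 1/σ₀² + n/σ².
So 1/σ₀² = 1/7.3270 − 9/72.1 = 0.136482 − 0.124827 = 0.011655.
Hence σ₀² = 1/0.011655 ≈ 85.8.

σ₀² = 85.8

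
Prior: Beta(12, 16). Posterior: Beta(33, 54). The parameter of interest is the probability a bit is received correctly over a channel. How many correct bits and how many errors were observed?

Beta is conjugate to the binomial likelihood: posterior = Beta(a+s, b+f).
Match parameters: s=33−12=21, f=54−16=38.

21 correct bits and 38 errors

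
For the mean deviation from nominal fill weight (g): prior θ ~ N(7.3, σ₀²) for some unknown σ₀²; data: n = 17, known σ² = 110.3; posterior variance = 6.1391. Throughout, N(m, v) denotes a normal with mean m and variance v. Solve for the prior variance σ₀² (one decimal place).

σ₀² = 114.1

Posterior precision equals prior precision plus data precision: 1/σ_n² = 1/σ₀² + n/σ².
So 1/σ₀² = 1/6.1391 − 17/110.3 = 0.162890 − 0.154125 = 0.008765.
Hence σ₀² = 1/0.008765 ≈ 114.1.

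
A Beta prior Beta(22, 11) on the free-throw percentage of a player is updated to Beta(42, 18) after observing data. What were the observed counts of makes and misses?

Under Beta–binomial conjugacy the posterior parameters are (α+s, β+f).
Match parameters: s=42−22=20, f=18−11=7.

20 makes and 7 misses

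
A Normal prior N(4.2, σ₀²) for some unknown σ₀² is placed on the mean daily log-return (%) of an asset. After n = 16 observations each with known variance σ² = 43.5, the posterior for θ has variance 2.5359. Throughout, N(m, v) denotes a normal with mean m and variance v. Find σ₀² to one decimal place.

σ₀² = 37.7

Posterior precision equals prior precision plus data precision: 1/σ_n² = 1/σ₀² + n/σ².
So 1/σ₀² = 1/2.5359 − 16/43.5 = 0.394337 − 0.367816 = 0.026521.
Hence σ₀² = 1/0.026521 ≈ 37.7.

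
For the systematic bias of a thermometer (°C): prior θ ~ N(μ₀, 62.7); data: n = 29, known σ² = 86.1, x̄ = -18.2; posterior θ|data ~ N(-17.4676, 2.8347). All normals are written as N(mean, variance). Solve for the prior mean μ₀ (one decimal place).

With known observation variance, the Normal–Normal posterior has precision τ_n = τ₀ + n/σ² and mean μ_n = (τ₀μ₀ + (n/σ²)x̄)/τ_n.
Here τ₀ = 1/62.7 = 0.015949 and τ_data = 29/86.1 = 0.336818, so τ_n = 0.352767.
Rearranging for μ₀: μ₀ = (μ_n·τ_n − τ_data·x̄)/τ₀ = (-17.4676·0.352767 − 0.336818·-18.2) / 0.015949 = -0.031905/0.015949 ≈ -2.0.

μ₀ = -2.0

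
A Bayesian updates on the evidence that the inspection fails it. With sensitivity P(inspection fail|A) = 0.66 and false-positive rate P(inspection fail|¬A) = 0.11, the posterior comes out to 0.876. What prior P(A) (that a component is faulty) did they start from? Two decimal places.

Bayes' rule in odds form gives O(A|E) = O(A)·[P(E|A)/P(E|¬A)], hence O(A) = O(A|E)/LR.
Posterior odds = 0.876/(1−0.876) = 7.0645. LR = 0.66/0.11 = 6.0000.
Prior odds = 7.0645/6.0000 = 1.1774, so P(A) = 1.1774/(1+1.1774) ≈ 0.54.

P(A) = 0.54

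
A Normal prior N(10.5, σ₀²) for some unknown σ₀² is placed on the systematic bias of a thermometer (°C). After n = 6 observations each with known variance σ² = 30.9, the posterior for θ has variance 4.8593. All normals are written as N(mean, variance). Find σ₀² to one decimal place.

σ₀² = 86.1

Posterior precision equals prior precision plus data precision: 1/σ_n² = 1/σ₀² + n/σ².
So 1/σ₀² = 1/4.8593 − 6/30.9 = 0.205791 − 0.194175 = 0.011616.
Hence σ₀² = 1/0.011616 ≈ 86.1.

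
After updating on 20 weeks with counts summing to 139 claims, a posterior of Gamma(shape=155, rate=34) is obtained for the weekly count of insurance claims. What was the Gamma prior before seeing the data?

Gamma(shape=16, rate=14)

A Gamma(α, β) prior (rate parametrization) on a Poisson rate with n observations summing to S gives posterior Gamma(α+S, β+n).
So α = 155 − 139 = 16 and β = 34 − 20 = 14.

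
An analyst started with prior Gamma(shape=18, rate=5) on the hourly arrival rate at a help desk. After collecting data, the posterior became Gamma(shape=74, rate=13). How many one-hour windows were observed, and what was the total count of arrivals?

n = 8 one-hour windows with total 56 arrivals

A Gamma(α, β) prior (rate parametrization) on a Poisson rate with n observations summing to S gives posterior Gamma(α+S, β+n).
Matching: Σxᵢ = 74 − 18 = 56 and n = 13 − 5 = 8.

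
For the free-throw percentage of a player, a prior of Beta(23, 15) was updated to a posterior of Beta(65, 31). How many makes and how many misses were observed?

Under Beta–binomial conjugacy the posterior parameters are (a+s, b+f).
Match parameters: s=65−23=42, f=31−15=16.

42 makes and 16 misses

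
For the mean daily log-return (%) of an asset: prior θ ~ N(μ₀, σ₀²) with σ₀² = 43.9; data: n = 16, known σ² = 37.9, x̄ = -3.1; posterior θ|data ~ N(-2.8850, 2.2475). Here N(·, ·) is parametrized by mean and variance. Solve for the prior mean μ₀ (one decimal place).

With known observation variance, the Normal–Normal posterior has precision τ_n = τ₀ + n/σ² and mean μ_n = (τ₀μ₀ + (n/σ²)x̄)/τ_n.
Here τ₀ = 1/43.9 = 0.022779 and τ_data = 16/37.9 = 0.422164, so τ_n = 0.444943.
Rearranging for μ₀: μ₀ = (μ_n·τ_n − τ_data·x̄)/τ₀ = (-2.8850·0.444943 − 0.422164·-3.1) / 0.022779 = 0.025048/0.022779 ≈ 1.1.

μ₀ = 1.1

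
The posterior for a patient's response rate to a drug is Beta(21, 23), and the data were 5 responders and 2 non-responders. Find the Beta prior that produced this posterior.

Beta(16, 21)

Beta is conjugate to the binomial likelihood: posterior = Beta(α+s, β+f).
Subtract the data counts: 21−5=16, 23−2=21.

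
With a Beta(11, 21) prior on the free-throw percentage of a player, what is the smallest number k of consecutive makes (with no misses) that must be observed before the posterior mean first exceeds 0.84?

After k makes and 0 misses the posterior is Beta(11+k, 21), with mean (11+k)/(11+21+k).
Set (11+k)/(32+k) > 0.84 and solve: k > (0.84·32 − 11)/(1 − 0.84) = 99.250.
The smallest integer exceeding 99.250 is 100.

k = 100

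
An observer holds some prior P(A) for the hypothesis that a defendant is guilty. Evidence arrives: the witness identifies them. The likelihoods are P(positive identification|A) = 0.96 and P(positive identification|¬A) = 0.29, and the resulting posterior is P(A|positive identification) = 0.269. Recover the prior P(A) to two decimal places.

In odds form, posterior odds = prior odds × likelihood ratio, so prior odds = posterior odds ÷ LR.
Posterior odds = 0.269/(1−0.269) = 0.3680. LR = 0.96/0.29 = 3.3103.
Prior odds = 0.3680/3.3103 = 0.1112, so P(A) = 0.1112/(1+0.1112) ≈ 0.10.

P(A) = 0.10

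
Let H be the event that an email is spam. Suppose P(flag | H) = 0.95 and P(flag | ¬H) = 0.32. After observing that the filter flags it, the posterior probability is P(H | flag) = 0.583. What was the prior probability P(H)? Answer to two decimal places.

Bayes' rule in odds form gives O(H|E) = O(H)·[P(E|H)/P(E|¬H)], hence O(H) = O(H|E)/LR.
Posterior odds = 0.583/(1−0.583) = 1.3981. LR = 0.95/0.32 = 2.9688.
Prior odds = 1.3981/2.9688 = 0.4709, so P(H) = 0.4709/(1+0.4709) ≈ 0.32.

P(H) = 0.32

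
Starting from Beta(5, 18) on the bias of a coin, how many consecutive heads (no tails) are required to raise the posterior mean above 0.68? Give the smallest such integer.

After k heads and 0 tails the posterior is Beta(5+k, 18), with mean (5+k)/(5+18+k).
Set (5+k)/(23+k) > 0.68 and solve: k > (0.68·23 − 5)/(1 − 0.68) = 33.250.
The smallest integer exceeding 33.250 is 34, and checking k=34: (39)/(57) = 0.6842 > 0.68.

k = 34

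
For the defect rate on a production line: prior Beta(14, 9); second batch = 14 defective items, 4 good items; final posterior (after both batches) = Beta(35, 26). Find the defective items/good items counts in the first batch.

Sequential conjugate updates are equivalent to a single update on the pooled data, so total successes = posterior α − prior α and total failures = posterior β − prior β.
Total across both batches: 35−14=21 defective items, 26−9=17 good items.
Subtract the second batch: 21−14=7 defective items and 17−4=13 good items.

7 defective items and 13 good items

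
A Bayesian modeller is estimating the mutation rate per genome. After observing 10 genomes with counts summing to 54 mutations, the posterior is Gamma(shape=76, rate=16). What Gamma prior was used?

Gamma–Poisson conjugacy: posterior shape = α + Σxᵢ, posterior rate = β + n.
So α = 76 − 54 = 22 and β = 16 − 10 = 6.

Gamma(shape=22, rate=6)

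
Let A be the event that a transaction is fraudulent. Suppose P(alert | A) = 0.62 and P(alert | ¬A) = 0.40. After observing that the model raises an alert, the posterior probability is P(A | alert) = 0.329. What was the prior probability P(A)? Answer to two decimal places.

In odds form, posterior odds = prior odds × likelihood ratio, so prior odds = posterior odds ÷ LR.
Posterior odds = 0.329/(1−0.329) = 0.4903. LR = 0.62/0.40 = 1.5500.
Prior odds = 0.4903/1.5500 = 0.3163, so P(A) = 0.3163/(1+0.3163) ≈ 0.24.

P(A) = 0.24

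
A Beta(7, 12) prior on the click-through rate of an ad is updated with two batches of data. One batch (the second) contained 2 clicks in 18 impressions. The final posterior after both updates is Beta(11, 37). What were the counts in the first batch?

Because Beta–binomial updating is additive in the counts, the combined data contributed (α_post−α_prior, β_post−β_prior) successes and failures.
Total across both batches: 11−7=4 clicks, 37−12=25 non-clicks.
Subtract the second batch: 4−2=2 clicks and 25−16=9 non-clicks.

2 clicks and 9 non-clicks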